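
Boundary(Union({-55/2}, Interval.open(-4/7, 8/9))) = {-55/2, -4/7, 8/9}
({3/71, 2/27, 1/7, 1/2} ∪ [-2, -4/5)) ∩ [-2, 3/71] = [-2, -4/5) ∪ {3/71}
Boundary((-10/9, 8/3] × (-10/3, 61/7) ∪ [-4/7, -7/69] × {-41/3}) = ([-4/7, -7/69] × {-41/3}) ∪ ({-10/9, 8/3} × [-10/3, 61/7]) ∪ ([-10/9, 8/3] × {-10/3, 61/7})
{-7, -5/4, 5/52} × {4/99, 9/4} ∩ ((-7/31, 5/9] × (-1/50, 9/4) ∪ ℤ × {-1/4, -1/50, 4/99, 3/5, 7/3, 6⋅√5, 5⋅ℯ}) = {-7, 5/52} × {4/99}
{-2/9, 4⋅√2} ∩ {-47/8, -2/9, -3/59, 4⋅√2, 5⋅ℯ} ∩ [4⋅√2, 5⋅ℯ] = {4⋅√2}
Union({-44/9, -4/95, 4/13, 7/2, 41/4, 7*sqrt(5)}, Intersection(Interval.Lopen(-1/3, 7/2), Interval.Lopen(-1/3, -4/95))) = Union({-44/9, 4/13, 7/2, 41/4, 7*sqrt(5)}, Interval.Lopen(-1/3, -4/95))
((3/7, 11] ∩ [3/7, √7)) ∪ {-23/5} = {-23/5} ∪ (3/7, √7)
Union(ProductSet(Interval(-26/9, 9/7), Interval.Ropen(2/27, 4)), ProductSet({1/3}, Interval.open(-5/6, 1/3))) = Union(ProductSet({1/3}, Interval.open(-5/6, 1/3)), ProductSet(Interval(-26/9, 9/7), Interval.Ropen(2/27, 4)))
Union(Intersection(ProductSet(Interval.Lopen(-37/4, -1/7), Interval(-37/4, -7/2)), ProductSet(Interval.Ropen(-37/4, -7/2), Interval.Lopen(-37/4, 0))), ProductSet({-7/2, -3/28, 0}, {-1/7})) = Union(ProductSet({-7/2, -3/28, 0}, {-1/7}), ProductSet(Interval.open(-37/4, -7/2), Interval.Lopen(-37/4, -7/2)))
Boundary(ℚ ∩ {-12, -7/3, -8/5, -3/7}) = {-12, -7/3, -8/5, -3/7}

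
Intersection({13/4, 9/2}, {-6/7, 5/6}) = EmptySet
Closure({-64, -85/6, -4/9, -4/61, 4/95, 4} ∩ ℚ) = {-64, -85/6, -4/9, -4/61, 4/95, 4}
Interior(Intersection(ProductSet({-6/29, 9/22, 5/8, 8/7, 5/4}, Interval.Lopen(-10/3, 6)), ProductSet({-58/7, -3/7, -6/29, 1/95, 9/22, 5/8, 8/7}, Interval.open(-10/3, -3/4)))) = EmptySet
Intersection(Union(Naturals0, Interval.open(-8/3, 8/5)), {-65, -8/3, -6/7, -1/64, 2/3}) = {-6/7, -1/64, 2/3}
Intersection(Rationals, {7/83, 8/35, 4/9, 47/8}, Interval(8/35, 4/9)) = {8/35, 4/9}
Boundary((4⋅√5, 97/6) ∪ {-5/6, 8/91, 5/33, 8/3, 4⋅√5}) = {-5/6, 8/91, 5/33, 8/3, 97/6, 4⋅√5}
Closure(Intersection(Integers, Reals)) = Integers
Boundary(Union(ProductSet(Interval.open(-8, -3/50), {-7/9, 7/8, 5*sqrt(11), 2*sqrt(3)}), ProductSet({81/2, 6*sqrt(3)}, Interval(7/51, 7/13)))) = Union(ProductSet({81/2, 6*sqrt(3)}, Interval(7/51, 7/13)), ProductSet(Interval(-8, -3/50), {-7/9, 7/8, 5*sqrt(11), 2*sqrt(3)}))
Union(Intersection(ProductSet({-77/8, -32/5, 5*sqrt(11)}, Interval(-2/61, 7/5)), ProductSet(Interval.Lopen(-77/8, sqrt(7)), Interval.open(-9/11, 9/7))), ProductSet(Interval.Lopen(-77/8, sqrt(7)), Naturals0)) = Union(ProductSet({-32/5}, Interval.Ropen(-2/61, 9/7)), ProductSet(Interval.Lopen(-77/8, sqrt(7)), Naturals0))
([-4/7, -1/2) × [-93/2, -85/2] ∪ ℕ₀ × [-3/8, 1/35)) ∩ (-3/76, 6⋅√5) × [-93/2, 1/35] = {0, 1, …, 13} × [-3/8, 1/35)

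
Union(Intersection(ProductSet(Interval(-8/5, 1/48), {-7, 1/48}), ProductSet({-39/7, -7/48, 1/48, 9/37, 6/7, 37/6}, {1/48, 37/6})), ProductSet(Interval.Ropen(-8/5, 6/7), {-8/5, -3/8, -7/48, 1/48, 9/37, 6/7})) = ProductSet(Interval.Ropen(-8/5, 6/7), {-8/5, -3/8, -7/48, 1/48, 9/37, 6/7})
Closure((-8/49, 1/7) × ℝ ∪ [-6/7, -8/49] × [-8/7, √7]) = ([-8/49, 1/7] × ℝ) ∪ ([-6/7, -8/49] × [-8/7, √7])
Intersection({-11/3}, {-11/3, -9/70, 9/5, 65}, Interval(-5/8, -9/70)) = EmptySet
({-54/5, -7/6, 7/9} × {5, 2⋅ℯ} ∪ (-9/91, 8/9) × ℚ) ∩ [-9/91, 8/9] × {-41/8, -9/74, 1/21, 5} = (-9/91, 8/9) × {-41/8, -9/74, 1/21, 5}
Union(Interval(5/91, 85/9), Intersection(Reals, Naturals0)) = Union(Interval(5/91, 85/9), Naturals0)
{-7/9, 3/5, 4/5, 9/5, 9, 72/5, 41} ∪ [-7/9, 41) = [-7/9, 41]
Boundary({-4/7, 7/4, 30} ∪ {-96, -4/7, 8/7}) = {-96, -4/7, 8/7, 7/4, 30}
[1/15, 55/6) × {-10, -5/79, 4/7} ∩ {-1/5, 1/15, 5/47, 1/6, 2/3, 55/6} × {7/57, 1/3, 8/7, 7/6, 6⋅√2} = ∅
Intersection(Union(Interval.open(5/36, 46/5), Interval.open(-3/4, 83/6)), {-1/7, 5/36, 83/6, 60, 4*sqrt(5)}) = {-1/7, 5/36, 4*sqrt(5)}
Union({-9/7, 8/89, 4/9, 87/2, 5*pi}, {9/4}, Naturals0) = Union({-9/7, 8/89, 4/9, 9/4, 87/2, 5*pi}, Naturals0)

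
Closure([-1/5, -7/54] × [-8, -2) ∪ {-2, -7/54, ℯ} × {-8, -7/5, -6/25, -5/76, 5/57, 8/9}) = ([-1/5, -7/54] × [-8, -2]) ∪ ({-2, -7/54, ℯ} × {-8, -7/5, -6/25, -5/76, 5/57, 8/9})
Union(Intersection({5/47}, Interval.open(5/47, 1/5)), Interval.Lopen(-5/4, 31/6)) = Interval.Lopen(-5/4, 31/6)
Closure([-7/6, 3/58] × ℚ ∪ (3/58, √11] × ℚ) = [-7/6, √11] × ℝ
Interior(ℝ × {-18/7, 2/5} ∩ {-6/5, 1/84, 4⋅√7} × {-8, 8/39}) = ∅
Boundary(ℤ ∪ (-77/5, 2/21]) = {-77/5, 2/21} ∪ (ℤ \ (-77/5, 2/21))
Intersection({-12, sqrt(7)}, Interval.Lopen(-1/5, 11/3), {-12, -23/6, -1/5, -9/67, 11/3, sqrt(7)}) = {sqrt(7)}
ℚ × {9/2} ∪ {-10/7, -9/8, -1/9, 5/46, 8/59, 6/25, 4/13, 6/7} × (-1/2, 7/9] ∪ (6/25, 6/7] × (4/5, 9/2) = (ℚ × {9/2}) ∪ ((6/25, 6/7] × (4/5, 9/2)) ∪ ({-10/7, -9/8, -1/9, 5/46, 8/59, 6/25, 4/13, 6/7} × (-1/2, 7/9])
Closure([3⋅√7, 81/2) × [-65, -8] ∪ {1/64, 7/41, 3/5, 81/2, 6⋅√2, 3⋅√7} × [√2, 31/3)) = ([3⋅√7, 81/2] × [-65, -8]) ∪ ({1/64, 7/41, 3/5, 81/2, 6⋅√2, 3⋅√7} × [√2, 31/3])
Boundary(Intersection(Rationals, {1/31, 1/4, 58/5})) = {1/31, 1/4, 58/5}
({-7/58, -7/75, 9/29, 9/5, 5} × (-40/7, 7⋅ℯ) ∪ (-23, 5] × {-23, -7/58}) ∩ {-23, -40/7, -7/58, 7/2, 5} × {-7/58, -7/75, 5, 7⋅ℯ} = ({-7/58, 5} × {-7/58, -7/75, 5}) ∪ ({-40/7, -7/58, 7/2, 5} × {-7/58})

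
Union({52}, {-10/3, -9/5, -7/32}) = {-10/3, -9/5, -7/32, 52}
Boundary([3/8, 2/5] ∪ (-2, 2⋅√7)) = {-2, 2⋅√7}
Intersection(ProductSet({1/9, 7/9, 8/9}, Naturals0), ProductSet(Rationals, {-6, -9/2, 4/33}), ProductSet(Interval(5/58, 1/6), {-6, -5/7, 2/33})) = EmptySet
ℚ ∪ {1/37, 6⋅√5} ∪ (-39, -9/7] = ℚ ∪ [-39, -9/7] ∪ {6⋅√5}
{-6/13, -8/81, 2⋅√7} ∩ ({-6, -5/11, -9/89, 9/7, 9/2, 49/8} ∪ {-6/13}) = {-6/13}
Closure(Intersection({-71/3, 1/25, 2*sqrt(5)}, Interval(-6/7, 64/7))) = {1/25, 2*sqrt(5)}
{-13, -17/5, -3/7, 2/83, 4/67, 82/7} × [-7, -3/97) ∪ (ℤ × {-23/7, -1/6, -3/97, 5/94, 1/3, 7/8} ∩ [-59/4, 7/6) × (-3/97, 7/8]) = ({-14, -13, …, 1} × {5/94, 1/3, 7/8}) ∪ ({-13, -17/5, -3/7, 2/83, 4/67, 82/7} × [-7, -3/97))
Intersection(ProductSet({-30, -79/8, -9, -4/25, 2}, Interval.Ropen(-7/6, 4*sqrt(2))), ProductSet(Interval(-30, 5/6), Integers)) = ProductSet({-30, -79/8, -9, -4/25}, Range(-1, 6, 1))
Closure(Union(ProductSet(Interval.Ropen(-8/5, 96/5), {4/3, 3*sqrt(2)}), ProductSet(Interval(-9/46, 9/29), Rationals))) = Union(ProductSet(Interval(-8/5, 96/5), {4/3, 3*sqrt(2)}), ProductSet(Interval(-9/46, 9/29), Reals))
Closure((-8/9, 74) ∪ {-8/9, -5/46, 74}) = [-8/9, 74]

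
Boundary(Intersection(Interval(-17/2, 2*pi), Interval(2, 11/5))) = {2, 11/5}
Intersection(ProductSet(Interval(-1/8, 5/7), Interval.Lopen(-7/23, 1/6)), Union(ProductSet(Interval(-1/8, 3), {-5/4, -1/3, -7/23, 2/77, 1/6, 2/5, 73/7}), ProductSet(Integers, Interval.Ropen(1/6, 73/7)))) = ProductSet(Interval(-1/8, 5/7), {2/77, 1/6})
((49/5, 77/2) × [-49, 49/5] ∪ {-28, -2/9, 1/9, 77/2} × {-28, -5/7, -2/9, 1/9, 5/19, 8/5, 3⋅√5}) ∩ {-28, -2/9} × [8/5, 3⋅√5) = {-28, -2/9} × {8/5}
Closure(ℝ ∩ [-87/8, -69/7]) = [-87/8, -69/7]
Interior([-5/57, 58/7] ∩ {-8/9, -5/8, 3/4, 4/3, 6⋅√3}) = ∅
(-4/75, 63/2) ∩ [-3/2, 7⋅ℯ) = (-4/75, 7⋅ℯ)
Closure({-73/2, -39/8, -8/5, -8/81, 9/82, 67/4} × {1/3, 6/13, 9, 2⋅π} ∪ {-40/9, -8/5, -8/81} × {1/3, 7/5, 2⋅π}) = ({-40/9, -8/5, -8/81} × {1/3, 7/5, 2⋅π}) ∪ ({-73/2, -39/8, -8/5, -8/81, 9/82, 67/4} × {1/3, 6/13, 9, 2⋅π})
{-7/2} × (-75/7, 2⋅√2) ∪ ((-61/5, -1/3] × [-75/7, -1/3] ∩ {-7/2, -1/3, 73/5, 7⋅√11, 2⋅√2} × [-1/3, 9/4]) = ({-7/2, -1/3} × {-1/3}) ∪ ({-7/2} × (-75/7, 2⋅√2))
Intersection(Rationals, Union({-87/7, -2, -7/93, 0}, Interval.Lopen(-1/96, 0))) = Union({-87/7, -2, -7/93}, Intersection(Interval.Lopen(-1/96, 0), Rationals))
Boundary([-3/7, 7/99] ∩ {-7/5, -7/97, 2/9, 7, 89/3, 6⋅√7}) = {-7/97}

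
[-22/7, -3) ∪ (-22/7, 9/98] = [-22/7, 9/98]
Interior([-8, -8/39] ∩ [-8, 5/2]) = (-8, -8/39)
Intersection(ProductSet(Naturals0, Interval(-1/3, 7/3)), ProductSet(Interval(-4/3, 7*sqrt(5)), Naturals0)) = ProductSet(Range(0, 16, 1), Range(0, 3, 1))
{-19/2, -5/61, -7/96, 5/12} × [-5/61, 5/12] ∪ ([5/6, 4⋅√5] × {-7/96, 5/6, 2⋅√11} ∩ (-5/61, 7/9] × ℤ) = {-19/2, -5/61, -7/96, 5/12} × [-5/61, 5/12]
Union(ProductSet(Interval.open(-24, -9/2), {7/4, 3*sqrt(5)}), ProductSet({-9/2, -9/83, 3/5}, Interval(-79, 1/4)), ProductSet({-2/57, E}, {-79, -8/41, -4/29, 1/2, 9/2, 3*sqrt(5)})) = Union(ProductSet({-2/57, E}, {-79, -8/41, -4/29, 1/2, 9/2, 3*sqrt(5)}), ProductSet({-9/2, -9/83, 3/5}, Interval(-79, 1/4)), ProductSet(Interval.open(-24, -9/2), {7/4, 3*sqrt(5)}))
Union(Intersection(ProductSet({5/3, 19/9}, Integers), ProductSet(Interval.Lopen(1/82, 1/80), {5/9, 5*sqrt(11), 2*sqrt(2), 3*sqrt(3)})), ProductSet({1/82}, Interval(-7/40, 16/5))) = ProductSet({1/82}, Interval(-7/40, 16/5))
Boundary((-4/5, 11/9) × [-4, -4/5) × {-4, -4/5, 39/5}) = (({-4/5, 11/9} × [-4, -4/5]) ∪ ([-4/5, 11/9] × {-4, -4/5}) ∪ ((-4/5, 11/9) × [-4, -4/5))) × {-4, -4/5, 39/5}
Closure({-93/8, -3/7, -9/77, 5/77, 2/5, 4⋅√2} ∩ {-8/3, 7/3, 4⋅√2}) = {4⋅√2}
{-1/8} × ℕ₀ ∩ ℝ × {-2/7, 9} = {-1/8} × {9}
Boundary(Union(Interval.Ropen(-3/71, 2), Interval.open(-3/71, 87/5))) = {-3/71, 87/5}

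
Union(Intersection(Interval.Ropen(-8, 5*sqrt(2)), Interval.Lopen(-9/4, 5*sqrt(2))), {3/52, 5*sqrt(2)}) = Interval.Lopen(-9/4, 5*sqrt(2))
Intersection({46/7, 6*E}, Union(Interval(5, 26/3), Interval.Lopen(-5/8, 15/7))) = {46/7}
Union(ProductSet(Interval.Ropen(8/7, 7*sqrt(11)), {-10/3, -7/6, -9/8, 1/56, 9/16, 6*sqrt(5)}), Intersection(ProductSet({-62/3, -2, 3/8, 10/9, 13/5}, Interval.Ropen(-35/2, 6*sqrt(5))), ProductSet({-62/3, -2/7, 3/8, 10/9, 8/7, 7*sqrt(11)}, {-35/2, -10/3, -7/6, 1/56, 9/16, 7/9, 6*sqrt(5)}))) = Union(ProductSet({-62/3, 3/8, 10/9}, {-35/2, -10/3, -7/6, 1/56, 9/16, 7/9}), ProductSet(Interval.Ropen(8/7, 7*sqrt(11)), {-10/3, -7/6, -9/8, 1/56, 9/16, 6*sqrt(5)}))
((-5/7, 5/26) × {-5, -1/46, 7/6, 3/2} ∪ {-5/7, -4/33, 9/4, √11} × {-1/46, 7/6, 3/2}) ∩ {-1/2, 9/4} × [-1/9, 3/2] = {-1/2, 9/4} × {-1/46, 7/6, 3/2}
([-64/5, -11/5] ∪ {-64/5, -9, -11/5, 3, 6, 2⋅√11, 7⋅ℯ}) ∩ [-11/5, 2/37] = {-11/5}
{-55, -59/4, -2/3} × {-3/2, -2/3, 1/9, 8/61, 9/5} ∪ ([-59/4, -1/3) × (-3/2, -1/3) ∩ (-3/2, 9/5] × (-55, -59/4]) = {-55, -59/4, -2/3} × {-3/2, -2/3, 1/9, 8/61, 9/5}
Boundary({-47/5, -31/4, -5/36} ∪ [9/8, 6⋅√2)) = {-47/5, -31/4, -5/36, 9/8, 6⋅√2}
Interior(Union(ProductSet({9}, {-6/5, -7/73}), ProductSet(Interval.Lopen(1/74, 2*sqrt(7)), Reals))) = ProductSet(Interval.open(1/74, 2*sqrt(7)), Reals)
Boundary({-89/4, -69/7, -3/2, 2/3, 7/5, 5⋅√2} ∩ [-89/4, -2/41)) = {-89/4, -69/7, -3/2}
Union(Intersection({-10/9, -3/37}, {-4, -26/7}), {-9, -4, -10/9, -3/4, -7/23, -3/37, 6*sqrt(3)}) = {-9, -4, -10/9, -3/4, -7/23, -3/37, 6*sqrt(3)}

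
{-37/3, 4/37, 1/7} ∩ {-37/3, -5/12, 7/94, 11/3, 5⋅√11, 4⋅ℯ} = {-37/3}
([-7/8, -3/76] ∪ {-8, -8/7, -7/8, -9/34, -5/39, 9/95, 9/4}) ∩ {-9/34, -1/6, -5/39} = {-9/34, -1/6, -5/39}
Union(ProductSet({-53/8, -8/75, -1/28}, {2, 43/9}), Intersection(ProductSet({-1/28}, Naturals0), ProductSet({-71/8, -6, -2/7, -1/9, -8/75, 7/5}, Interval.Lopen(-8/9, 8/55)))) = ProductSet({-53/8, -8/75, -1/28}, {2, 43/9})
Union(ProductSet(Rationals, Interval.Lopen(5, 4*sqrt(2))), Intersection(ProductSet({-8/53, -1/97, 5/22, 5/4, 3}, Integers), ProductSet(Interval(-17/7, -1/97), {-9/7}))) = ProductSet(Rationals, Interval.Lopen(5, 4*sqrt(2)))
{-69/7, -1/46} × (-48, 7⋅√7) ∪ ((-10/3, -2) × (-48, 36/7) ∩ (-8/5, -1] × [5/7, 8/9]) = {-69/7, -1/46} × (-48, 7⋅√7)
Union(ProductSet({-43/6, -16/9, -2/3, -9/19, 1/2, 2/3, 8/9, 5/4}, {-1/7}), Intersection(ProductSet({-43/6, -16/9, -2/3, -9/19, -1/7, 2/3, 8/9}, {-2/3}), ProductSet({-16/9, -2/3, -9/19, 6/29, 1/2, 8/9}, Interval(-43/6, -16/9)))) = ProductSet({-43/6, -16/9, -2/3, -9/19, 1/2, 2/3, 8/9, 5/4}, {-1/7})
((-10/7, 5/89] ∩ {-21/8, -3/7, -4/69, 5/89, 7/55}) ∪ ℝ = ℝ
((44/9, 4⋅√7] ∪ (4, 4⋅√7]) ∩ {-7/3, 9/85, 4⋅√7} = {4⋅√7}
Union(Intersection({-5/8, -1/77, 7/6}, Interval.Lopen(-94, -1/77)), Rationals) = Rationals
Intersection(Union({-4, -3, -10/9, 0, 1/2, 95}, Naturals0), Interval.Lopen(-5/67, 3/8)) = Range(0, 1, 1)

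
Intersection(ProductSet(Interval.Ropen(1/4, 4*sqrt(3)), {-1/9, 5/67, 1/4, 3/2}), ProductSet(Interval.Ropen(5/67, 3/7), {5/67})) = ProductSet(Interval.Ropen(1/4, 3/7), {5/67})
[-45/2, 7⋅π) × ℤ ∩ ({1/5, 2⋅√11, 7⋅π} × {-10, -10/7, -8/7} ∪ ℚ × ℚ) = ({1/5, 2⋅√11} × {-10}) ∪ ((ℚ ∩ [-45/2, 7⋅π)) × ℤ)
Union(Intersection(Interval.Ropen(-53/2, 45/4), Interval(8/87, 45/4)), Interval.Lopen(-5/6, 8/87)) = Interval.open(-5/6, 45/4)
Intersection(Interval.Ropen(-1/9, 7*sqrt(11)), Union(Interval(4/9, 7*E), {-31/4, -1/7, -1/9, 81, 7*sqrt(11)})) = Union({-1/9}, Interval(4/9, 7*E))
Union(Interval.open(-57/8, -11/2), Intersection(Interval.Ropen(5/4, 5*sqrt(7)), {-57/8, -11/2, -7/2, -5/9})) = Interval.open(-57/8, -11/2)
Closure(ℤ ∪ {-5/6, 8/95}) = ℤ ∪ {-5/6, 8/95}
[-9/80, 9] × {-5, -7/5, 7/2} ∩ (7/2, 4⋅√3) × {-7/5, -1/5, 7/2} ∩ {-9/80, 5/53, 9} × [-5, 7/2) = ∅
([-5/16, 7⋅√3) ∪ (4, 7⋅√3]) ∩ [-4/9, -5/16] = {-5/16}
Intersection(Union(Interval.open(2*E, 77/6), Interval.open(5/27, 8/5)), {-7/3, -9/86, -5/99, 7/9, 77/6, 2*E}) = {7/9}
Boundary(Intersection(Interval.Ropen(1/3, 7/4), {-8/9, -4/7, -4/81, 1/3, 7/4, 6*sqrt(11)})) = {1/3}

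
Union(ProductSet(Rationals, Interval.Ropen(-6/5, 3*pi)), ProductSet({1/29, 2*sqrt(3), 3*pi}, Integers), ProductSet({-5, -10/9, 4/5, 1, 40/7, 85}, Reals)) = Union(ProductSet({1/29, 2*sqrt(3), 3*pi}, Integers), ProductSet({-5, -10/9, 4/5, 1, 40/7, 85}, Reals), ProductSet(Rationals, Interval.Ropen(-6/5, 3*pi)))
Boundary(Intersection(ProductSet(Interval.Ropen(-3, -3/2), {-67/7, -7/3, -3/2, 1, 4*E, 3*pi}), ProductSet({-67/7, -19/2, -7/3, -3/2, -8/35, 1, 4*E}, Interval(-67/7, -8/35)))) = ProductSet({-7/3}, {-67/7, -7/3, -3/2})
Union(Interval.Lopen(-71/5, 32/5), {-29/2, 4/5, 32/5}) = Union({-29/2}, Interval.Lopen(-71/5, 32/5))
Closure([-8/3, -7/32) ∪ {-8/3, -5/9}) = [-8/3, -7/32]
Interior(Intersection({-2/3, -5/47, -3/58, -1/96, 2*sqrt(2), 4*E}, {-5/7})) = EmptySet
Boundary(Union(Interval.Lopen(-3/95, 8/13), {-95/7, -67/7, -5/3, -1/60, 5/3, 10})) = {-95/7, -67/7, -5/3, -3/95, 8/13, 5/3, 10}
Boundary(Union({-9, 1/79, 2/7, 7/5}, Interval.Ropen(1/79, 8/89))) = {-9, 1/79, 8/89, 2/7, 7/5}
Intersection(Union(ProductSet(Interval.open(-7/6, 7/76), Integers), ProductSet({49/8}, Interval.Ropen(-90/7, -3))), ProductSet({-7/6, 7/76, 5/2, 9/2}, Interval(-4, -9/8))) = EmptySet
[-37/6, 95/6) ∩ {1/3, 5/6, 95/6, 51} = {1/3, 5/6}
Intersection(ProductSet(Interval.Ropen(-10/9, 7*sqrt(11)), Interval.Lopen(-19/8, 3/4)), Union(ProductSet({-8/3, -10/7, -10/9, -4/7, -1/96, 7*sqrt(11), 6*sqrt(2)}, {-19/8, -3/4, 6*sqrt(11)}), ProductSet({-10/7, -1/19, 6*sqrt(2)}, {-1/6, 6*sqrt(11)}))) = Union(ProductSet({-1/19, 6*sqrt(2)}, {-1/6}), ProductSet({-10/9, -4/7, -1/96, 6*sqrt(2)}, {-3/4}))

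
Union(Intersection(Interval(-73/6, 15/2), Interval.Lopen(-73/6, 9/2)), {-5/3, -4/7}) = Interval.Lopen(-73/6, 9/2)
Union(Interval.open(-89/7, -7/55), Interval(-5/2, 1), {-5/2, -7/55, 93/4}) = Union({93/4}, Interval.Lopen(-89/7, 1))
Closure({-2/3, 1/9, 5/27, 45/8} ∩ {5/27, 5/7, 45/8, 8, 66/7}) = {5/27, 45/8}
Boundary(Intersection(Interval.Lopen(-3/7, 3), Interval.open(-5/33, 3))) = {-5/33, 3}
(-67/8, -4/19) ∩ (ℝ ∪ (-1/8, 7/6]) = (-67/8, -4/19)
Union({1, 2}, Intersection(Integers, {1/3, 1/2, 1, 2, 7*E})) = {1, 2}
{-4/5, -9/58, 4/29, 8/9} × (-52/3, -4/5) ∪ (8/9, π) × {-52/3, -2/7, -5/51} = ((8/9, π) × {-52/3, -2/7, -5/51}) ∪ ({-4/5, -9/58, 4/29, 8/9} × (-52/3, -4/5))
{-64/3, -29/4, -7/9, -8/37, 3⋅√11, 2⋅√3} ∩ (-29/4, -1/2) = {-7/9}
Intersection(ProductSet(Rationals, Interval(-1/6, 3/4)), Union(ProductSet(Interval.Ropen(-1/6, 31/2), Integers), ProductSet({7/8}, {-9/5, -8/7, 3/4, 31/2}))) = Union(ProductSet({7/8}, {3/4}), ProductSet(Intersection(Interval.Ropen(-1/6, 31/2), Rationals), Range(0, 1, 1)))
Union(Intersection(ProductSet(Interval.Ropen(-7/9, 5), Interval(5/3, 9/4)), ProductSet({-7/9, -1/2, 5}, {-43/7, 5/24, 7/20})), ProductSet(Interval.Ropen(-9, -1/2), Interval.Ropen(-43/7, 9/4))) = ProductSet(Interval.Ropen(-9, -1/2), Interval.Ropen(-43/7, 9/4))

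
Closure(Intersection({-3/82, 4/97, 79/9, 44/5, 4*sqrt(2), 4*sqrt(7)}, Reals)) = {-3/82, 4/97, 79/9, 44/5, 4*sqrt(2), 4*sqrt(7)}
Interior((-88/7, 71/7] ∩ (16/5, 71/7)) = (16/5, 71/7)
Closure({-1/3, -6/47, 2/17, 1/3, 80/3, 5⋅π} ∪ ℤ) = ℤ ∪ {-1/3, -6/47, 2/17, 1/3, 80/3, 5⋅π}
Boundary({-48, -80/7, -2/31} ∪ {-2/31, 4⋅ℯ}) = {-48, -80/7, -2/31, 4⋅ℯ}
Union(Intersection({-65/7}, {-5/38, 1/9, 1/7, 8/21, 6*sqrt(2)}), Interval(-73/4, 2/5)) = Interval(-73/4, 2/5)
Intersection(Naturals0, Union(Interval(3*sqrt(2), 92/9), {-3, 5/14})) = Range(5, 11, 1)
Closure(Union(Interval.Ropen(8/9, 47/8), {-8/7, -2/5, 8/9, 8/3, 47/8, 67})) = Union({-8/7, -2/5, 67}, Interval(8/9, 47/8))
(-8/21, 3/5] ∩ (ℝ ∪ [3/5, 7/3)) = (-8/21, 3/5]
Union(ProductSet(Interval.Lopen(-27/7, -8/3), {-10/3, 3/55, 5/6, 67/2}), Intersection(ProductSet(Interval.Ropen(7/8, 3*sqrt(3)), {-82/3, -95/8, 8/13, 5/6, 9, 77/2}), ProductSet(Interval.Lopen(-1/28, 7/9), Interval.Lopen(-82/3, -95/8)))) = ProductSet(Interval.Lopen(-27/7, -8/3), {-10/3, 3/55, 5/6, 67/2})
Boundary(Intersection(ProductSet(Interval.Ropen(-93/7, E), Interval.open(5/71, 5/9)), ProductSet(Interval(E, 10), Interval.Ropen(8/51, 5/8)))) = EmptySet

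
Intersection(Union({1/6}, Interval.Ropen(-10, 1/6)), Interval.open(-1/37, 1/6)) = Interval.open(-1/37, 1/6)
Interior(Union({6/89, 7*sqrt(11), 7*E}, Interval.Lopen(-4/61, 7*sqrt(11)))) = Interval.open(-4/61, 7*sqrt(11))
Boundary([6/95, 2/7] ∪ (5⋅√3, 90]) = {6/95, 2/7, 90, 5⋅√3}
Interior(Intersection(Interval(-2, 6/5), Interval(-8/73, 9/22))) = Interval.open(-8/73, 9/22)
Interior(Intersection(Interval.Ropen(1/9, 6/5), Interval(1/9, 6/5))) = Interval.open(1/9, 6/5)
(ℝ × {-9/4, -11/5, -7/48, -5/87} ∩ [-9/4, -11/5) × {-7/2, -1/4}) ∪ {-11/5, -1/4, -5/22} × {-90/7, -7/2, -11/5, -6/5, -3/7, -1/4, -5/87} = {-11/5, -1/4, -5/22} × {-90/7, -7/2, -11/5, -6/5, -3/7, -1/4, -5/87}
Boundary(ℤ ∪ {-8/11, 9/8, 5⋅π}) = ℤ ∪ {-8/11, 9/8, 5⋅π}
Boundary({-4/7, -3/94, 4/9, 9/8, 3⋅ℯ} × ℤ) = {-4/7, -3/94, 4/9, 9/8, 3⋅ℯ} × ℤ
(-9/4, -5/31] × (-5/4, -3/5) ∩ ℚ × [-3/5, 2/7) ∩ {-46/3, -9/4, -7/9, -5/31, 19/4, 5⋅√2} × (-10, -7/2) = ∅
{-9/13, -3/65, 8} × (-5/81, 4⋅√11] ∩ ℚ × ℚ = {-9/13, -3/65, 8} × (ℚ ∩ (-5/81, 4⋅√11])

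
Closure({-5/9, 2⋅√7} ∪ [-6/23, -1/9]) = {-5/9, 2⋅√7} ∪ [-6/23, -1/9]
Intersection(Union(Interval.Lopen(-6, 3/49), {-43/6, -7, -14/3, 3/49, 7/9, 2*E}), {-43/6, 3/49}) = {-43/6, 3/49}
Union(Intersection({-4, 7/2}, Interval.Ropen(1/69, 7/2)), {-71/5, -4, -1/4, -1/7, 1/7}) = {-71/5, -4, -1/4, -1/7, 1/7}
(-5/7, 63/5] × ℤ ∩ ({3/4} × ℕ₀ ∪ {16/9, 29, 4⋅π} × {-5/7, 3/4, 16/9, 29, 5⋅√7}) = ({3/4} × ℕ₀) ∪ ({16/9, 4⋅π} × {29})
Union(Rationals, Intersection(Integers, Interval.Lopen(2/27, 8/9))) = Rationals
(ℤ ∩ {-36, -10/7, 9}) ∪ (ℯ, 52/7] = {-36, 9} ∪ (ℯ, 52/7]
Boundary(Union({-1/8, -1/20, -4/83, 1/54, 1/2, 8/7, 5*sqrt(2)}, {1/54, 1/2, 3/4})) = {-1/8, -1/20, -4/83, 1/54, 1/2, 3/4, 8/7, 5*sqrt(2)}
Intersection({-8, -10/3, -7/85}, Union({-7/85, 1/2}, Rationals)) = {-8, -10/3, -7/85}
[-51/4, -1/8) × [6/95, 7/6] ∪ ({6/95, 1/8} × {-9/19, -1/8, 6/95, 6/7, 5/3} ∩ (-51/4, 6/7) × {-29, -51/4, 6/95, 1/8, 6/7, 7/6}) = ({6/95, 1/8} × {6/95, 6/7}) ∪ ([-51/4, -1/8) × [6/95, 7/6])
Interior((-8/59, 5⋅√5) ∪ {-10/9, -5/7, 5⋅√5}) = (-8/59, 5⋅√5)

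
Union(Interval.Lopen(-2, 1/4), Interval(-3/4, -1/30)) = Interval.Lopen(-2, 1/4)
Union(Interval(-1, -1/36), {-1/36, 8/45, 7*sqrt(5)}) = Union({8/45, 7*sqrt(5)}, Interval(-1, -1/36))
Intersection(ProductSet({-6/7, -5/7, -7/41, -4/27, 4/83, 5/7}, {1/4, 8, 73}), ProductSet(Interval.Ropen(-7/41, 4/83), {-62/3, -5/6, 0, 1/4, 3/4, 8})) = ProductSet({-7/41, -4/27}, {1/4, 8})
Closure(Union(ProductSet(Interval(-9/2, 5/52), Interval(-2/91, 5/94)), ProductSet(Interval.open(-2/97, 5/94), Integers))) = Union(ProductSet(Interval(-9/2, 5/52), Interval(-2/91, 5/94)), ProductSet(Interval(-2/97, 5/94), Complement(Integers, Interval.open(-2/91, 5/94))), ProductSet(Interval.open(-2/97, 5/94), Integers))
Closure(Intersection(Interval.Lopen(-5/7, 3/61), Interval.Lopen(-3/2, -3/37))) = Interval(-5/7, -3/37)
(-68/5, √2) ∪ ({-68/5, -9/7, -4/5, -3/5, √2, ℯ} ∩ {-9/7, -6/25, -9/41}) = (-68/5, √2)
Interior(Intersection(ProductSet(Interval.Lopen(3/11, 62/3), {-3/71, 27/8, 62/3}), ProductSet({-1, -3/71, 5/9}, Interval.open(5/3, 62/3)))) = EmptySet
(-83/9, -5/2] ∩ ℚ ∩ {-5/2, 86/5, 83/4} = {-5/2}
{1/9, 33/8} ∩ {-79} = ∅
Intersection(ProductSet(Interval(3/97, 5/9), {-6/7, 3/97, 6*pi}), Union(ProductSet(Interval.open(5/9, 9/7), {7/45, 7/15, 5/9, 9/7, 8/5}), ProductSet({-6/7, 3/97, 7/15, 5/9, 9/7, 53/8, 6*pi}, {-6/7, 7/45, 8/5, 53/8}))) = ProductSet({3/97, 7/15, 5/9}, {-6/7})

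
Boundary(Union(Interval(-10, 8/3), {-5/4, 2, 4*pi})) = {-10, 8/3, 4*pi}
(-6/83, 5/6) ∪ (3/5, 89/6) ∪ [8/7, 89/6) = (-6/83, 89/6)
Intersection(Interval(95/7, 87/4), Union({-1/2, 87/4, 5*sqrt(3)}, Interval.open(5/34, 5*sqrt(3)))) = {87/4}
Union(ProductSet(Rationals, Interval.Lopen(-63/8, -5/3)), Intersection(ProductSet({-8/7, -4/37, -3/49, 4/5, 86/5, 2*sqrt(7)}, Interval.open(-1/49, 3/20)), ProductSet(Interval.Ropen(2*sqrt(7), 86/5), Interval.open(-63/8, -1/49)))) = ProductSet(Rationals, Interval.Lopen(-63/8, -5/3))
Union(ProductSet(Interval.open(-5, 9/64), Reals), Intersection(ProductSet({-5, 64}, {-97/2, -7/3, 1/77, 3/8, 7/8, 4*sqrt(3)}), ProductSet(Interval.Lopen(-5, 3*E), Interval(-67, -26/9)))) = ProductSet(Interval.open(-5, 9/64), Reals)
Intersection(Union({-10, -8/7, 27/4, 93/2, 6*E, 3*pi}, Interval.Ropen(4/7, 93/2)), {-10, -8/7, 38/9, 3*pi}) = {-10, -8/7, 38/9, 3*pi}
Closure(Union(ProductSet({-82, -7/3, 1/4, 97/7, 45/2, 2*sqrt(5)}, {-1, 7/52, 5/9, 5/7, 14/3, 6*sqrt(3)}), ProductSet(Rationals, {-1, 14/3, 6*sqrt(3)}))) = Union(ProductSet({-82, -7/3, 1/4, 97/7, 45/2, 2*sqrt(5)}, {-1, 7/52, 5/9, 5/7, 14/3, 6*sqrt(3)}), ProductSet(Reals, {-1, 14/3, 6*sqrt(3)}))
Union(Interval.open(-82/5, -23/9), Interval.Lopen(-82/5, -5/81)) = Interval.Lopen(-82/5, -5/81)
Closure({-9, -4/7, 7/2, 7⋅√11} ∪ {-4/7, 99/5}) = {-9, -4/7, 7/2, 99/5, 7⋅√11}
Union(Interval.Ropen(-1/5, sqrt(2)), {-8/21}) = Union({-8/21}, Interval.Ropen(-1/5, sqrt(2)))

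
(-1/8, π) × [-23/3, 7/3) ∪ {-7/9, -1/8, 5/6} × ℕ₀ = ({-7/9, -1/8, 5/6} × ℕ₀) ∪ ((-1/8, π) × [-23/3, 7/3))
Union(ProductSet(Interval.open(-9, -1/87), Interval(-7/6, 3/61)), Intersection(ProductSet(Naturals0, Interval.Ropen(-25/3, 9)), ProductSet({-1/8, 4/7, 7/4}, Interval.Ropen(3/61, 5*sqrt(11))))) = ProductSet(Interval.open(-9, -1/87), Interval(-7/6, 3/61))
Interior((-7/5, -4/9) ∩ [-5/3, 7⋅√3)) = (-7/5, -4/9)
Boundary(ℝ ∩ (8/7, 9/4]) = {8/7, 9/4}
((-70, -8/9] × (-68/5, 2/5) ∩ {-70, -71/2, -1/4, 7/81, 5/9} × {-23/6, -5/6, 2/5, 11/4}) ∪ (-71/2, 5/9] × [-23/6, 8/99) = ({-71/2} × {-23/6, -5/6}) ∪ ((-71/2, 5/9] × [-23/6, 8/99))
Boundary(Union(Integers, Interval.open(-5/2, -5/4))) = Union(Complement(Integers, Interval.open(-5/2, -5/4)), {-5/2, -5/4})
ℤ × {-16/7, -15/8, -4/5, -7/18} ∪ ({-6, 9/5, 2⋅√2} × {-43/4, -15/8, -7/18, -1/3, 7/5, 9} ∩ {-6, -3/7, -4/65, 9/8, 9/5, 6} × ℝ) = (ℤ × {-16/7, -15/8, -4/5, -7/18}) ∪ ({-6, 9/5} × {-43/4, -15/8, -7/18, -1/3, 7/5, 9})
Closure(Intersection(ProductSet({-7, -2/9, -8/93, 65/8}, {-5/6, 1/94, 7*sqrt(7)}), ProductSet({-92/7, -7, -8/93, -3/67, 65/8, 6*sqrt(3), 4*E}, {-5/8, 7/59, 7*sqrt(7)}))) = ProductSet({-7, -8/93, 65/8}, {7*sqrt(7)})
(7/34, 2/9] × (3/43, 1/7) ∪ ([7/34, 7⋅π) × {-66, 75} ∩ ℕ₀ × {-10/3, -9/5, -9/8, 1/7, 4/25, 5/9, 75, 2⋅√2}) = ({1, 2, …, 21} × {75}) ∪ ((7/34, 2/9] × (3/43, 1/7))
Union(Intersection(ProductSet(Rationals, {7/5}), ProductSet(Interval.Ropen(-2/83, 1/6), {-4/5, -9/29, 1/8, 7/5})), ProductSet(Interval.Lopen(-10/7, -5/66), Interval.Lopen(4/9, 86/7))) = Union(ProductSet(Intersection(Interval.Ropen(-2/83, 1/6), Rationals), {7/5}), ProductSet(Interval.Lopen(-10/7, -5/66), Interval.Lopen(4/9, 86/7)))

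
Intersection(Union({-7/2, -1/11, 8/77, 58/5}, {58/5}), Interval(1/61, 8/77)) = {8/77}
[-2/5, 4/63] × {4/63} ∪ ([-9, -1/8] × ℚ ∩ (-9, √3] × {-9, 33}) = ([-2/5, 4/63] × {4/63}) ∪ ((-9, -1/8] × {-9, 33})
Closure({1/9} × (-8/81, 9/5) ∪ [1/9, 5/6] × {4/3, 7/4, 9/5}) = ({1/9} × [-8/81, 9/5]) ∪ ([1/9, 5/6] × {4/3, 7/4, 9/5})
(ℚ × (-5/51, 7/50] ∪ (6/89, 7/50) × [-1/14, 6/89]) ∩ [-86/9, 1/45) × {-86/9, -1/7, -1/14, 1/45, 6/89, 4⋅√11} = (ℚ ∩ [-86/9, 1/45)) × {-1/14, 1/45, 6/89}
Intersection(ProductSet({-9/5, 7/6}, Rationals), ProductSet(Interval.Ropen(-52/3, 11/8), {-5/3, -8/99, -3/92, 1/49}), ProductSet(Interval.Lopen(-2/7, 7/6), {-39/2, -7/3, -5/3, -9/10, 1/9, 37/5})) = ProductSet({7/6}, {-5/3})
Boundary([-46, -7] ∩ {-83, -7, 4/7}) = {-7}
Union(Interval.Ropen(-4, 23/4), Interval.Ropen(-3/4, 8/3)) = Interval.Ropen(-4, 23/4)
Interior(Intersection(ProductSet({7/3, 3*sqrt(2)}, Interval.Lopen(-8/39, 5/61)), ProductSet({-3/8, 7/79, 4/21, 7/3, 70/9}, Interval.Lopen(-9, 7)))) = EmptySet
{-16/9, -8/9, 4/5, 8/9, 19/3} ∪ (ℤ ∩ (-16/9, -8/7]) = {-16/9, -8/9, 4/5, 8/9, 19/3}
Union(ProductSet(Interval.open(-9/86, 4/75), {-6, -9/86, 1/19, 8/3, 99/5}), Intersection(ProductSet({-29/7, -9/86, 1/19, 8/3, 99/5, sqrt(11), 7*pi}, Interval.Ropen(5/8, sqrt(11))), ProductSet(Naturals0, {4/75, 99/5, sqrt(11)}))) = ProductSet(Interval.open(-9/86, 4/75), {-6, -9/86, 1/19, 8/3, 99/5})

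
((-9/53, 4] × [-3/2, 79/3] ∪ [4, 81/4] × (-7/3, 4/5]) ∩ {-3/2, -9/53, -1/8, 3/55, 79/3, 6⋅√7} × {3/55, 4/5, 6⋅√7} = ({6⋅√7} × {3/55, 4/5}) ∪ ({-1/8, 3/55} × {3/55, 4/5, 6⋅√7})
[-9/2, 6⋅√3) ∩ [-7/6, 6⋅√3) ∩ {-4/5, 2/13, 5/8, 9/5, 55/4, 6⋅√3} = {-4/5, 2/13, 5/8, 9/5}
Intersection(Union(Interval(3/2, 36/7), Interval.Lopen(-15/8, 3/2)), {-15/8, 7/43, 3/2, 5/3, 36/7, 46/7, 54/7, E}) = {7/43, 3/2, 5/3, 36/7, E}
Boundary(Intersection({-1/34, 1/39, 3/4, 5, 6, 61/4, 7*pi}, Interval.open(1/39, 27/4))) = {3/4, 5, 6}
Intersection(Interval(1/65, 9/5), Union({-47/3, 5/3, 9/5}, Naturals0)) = Union({5/3, 9/5}, Range(1, 2, 1))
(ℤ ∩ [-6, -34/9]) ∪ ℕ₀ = {-6, -5, -4} ∪ ℕ₀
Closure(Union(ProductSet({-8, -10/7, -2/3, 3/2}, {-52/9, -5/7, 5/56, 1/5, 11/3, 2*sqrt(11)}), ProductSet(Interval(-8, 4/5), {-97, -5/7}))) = Union(ProductSet({-8, -10/7, -2/3, 3/2}, {-52/9, -5/7, 5/56, 1/5, 11/3, 2*sqrt(11)}), ProductSet(Interval(-8, 4/5), {-97, -5/7}))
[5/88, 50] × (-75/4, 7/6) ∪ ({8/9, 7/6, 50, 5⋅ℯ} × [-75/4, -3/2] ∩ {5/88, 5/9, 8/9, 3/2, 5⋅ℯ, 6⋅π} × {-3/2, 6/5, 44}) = [5/88, 50] × (-75/4, 7/6)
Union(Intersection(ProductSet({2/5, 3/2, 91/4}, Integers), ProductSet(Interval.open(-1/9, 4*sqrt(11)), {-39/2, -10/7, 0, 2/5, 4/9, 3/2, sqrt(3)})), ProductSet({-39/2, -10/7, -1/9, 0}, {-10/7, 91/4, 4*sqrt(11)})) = Union(ProductSet({2/5, 3/2}, {0}), ProductSet({-39/2, -10/7, -1/9, 0}, {-10/7, 91/4, 4*sqrt(11)}))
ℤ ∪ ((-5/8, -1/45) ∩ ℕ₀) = ℤ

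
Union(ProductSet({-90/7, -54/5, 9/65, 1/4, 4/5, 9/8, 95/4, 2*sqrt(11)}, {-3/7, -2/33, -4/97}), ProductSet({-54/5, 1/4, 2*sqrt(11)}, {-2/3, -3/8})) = Union(ProductSet({-54/5, 1/4, 2*sqrt(11)}, {-2/3, -3/8}), ProductSet({-90/7, -54/5, 9/65, 1/4, 4/5, 9/8, 95/4, 2*sqrt(11)}, {-3/7, -2/33, -4/97}))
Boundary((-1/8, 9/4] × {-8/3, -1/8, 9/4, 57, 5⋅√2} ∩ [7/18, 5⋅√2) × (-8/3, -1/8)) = ∅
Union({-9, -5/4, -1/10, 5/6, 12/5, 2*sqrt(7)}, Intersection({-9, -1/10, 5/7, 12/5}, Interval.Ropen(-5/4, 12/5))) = {-9, -5/4, -1/10, 5/7, 5/6, 12/5, 2*sqrt(7)}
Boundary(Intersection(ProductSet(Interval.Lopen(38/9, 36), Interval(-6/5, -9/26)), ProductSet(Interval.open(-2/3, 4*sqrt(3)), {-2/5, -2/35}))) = ProductSet(Interval(38/9, 4*sqrt(3)), {-2/5})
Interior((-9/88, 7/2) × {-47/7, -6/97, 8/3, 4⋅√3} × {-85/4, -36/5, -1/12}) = ∅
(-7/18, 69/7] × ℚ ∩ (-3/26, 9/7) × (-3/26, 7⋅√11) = (-3/26, 9/7) × (ℚ ∩ (-3/26, 7⋅√11))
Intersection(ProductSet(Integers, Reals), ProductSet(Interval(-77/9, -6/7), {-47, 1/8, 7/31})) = ProductSet(Range(-8, 0, 1), {-47, 1/8, 7/31})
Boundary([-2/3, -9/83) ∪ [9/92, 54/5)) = {-2/3, -9/83, 9/92, 54/5}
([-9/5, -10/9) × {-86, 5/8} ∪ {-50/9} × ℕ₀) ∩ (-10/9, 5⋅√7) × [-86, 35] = ∅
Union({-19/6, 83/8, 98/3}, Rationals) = Rationals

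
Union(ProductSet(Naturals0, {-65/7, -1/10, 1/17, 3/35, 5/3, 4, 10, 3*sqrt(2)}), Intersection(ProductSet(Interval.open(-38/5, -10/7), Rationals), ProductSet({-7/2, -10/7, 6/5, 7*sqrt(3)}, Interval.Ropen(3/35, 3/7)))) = Union(ProductSet({-7/2}, Intersection(Interval.Ropen(3/35, 3/7), Rationals)), ProductSet(Naturals0, {-65/7, -1/10, 1/17, 3/35, 5/3, 4, 10, 3*sqrt(2)}))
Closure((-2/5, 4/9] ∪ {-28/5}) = {-28/5} ∪ [-2/5, 4/9]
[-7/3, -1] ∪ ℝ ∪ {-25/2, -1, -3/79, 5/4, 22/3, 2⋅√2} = (-∞, ∞)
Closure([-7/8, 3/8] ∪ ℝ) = (-∞, ∞)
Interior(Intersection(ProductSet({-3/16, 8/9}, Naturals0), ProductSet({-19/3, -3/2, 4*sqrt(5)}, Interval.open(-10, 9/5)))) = EmptySet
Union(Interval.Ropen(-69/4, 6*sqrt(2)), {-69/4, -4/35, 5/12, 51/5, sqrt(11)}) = Union({51/5}, Interval.Ropen(-69/4, 6*sqrt(2)))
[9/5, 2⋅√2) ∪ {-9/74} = {-9/74} ∪ [9/5, 2⋅√2)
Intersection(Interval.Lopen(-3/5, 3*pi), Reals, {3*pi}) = {3*pi}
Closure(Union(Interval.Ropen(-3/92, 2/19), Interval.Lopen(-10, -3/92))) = Interval(-10, 2/19)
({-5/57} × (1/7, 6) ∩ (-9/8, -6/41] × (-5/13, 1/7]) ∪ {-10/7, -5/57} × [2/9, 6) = {-10/7, -5/57} × [2/9, 6)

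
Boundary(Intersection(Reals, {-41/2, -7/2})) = {-41/2, -7/2}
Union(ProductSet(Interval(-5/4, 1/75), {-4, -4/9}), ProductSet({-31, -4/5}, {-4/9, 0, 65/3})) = Union(ProductSet({-31, -4/5}, {-4/9, 0, 65/3}), ProductSet(Interval(-5/4, 1/75), {-4, -4/9}))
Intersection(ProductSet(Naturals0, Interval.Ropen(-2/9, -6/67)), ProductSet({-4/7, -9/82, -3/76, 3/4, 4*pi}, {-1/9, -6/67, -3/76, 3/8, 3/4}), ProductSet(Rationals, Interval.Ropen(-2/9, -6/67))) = EmptySet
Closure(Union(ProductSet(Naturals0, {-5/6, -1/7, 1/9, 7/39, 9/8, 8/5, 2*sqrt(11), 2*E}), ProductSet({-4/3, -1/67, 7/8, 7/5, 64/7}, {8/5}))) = Union(ProductSet({-4/3, -1/67, 7/8, 7/5, 64/7}, {8/5}), ProductSet(Naturals0, {-5/6, -1/7, 1/9, 7/39, 9/8, 8/5, 2*sqrt(11), 2*E}))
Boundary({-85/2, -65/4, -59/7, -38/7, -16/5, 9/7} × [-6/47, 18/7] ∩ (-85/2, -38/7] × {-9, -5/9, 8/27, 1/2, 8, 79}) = {-65/4, -59/7, -38/7} × {8/27, 1/2}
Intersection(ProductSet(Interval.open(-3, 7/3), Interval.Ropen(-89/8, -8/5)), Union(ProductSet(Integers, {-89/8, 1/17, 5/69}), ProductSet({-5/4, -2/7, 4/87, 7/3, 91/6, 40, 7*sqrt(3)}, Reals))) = Union(ProductSet({-5/4, -2/7, 4/87}, Interval.Ropen(-89/8, -8/5)), ProductSet(Range(-2, 3, 1), {-89/8}))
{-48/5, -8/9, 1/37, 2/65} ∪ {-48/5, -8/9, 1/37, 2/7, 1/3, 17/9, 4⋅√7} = {-48/5, -8/9, 1/37, 2/65, 2/7, 1/3, 17/9, 4⋅√7}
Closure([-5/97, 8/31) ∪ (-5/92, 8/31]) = [-5/92, 8/31]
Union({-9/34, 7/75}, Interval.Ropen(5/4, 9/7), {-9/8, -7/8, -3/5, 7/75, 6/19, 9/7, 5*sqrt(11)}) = Union({-9/8, -7/8, -3/5, -9/34, 7/75, 6/19, 5*sqrt(11)}, Interval(5/4, 9/7))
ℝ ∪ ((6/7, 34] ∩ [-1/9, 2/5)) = ℝ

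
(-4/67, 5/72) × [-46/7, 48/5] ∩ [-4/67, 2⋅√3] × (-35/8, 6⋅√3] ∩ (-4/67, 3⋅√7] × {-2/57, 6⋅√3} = (-4/67, 5/72) × {-2/57}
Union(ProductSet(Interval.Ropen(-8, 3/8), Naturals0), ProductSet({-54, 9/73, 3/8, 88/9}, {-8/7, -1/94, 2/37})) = Union(ProductSet({-54, 9/73, 3/8, 88/9}, {-8/7, -1/94, 2/37}), ProductSet(Interval.Ropen(-8, 3/8), Naturals0))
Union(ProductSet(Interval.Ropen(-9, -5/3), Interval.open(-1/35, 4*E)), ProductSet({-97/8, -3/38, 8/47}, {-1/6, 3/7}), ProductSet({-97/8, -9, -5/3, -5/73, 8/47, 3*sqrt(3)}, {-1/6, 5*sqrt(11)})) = Union(ProductSet({-97/8, -3/38, 8/47}, {-1/6, 3/7}), ProductSet({-97/8, -9, -5/3, -5/73, 8/47, 3*sqrt(3)}, {-1/6, 5*sqrt(11)}), ProductSet(Interval.Ropen(-9, -5/3), Interval.open(-1/35, 4*E)))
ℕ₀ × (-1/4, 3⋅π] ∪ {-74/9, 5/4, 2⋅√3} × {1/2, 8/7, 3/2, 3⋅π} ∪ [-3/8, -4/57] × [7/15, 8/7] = (ℕ₀ × (-1/4, 3⋅π]) ∪ ([-3/8, -4/57] × [7/15, 8/7]) ∪ ({-74/9, 5/4, 2⋅√3} × {1/2, 8/7, 3/2, 3⋅π})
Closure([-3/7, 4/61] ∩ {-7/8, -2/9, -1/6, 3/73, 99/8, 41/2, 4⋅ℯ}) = {-2/9, -1/6, 3/73}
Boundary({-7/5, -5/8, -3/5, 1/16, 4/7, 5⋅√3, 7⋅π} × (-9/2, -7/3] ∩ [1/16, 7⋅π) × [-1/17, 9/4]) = ∅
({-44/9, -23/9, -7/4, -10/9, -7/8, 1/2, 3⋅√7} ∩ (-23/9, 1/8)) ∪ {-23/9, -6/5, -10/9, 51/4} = {-23/9, -7/4, -6/5, -10/9, -7/8, 51/4}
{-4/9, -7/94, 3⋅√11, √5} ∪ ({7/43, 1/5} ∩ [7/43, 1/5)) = {-4/9, -7/94, 7/43, 3⋅√11, √5}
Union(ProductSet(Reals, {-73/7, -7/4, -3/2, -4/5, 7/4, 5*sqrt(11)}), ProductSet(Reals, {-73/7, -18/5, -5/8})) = ProductSet(Reals, {-73/7, -18/5, -7/4, -3/2, -4/5, -5/8, 7/4, 5*sqrt(11)})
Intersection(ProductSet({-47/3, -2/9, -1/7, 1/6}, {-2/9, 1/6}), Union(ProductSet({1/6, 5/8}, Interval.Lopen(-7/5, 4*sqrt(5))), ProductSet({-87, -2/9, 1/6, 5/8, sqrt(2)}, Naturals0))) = ProductSet({1/6}, {-2/9, 1/6})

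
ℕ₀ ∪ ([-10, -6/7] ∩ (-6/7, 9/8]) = ℕ₀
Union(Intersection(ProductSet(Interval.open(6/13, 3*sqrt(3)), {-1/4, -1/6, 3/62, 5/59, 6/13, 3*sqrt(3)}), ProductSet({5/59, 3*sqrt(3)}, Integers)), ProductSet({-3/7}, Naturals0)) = ProductSet({-3/7}, Naturals0)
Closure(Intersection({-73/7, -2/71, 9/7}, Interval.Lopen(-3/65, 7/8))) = {-2/71}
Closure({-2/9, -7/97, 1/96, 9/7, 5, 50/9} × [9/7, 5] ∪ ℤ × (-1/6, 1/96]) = (ℤ × [-1/6, 1/96]) ∪ ({-2/9, -7/97, 1/96, 9/7, 5, 50/9} × [9/7, 5])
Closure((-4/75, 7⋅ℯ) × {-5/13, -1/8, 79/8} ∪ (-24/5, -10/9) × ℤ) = ([-24/5, -10/9] × ℤ) ∪ ([-4/75, 7⋅ℯ] × {-5/13, -1/8, 79/8})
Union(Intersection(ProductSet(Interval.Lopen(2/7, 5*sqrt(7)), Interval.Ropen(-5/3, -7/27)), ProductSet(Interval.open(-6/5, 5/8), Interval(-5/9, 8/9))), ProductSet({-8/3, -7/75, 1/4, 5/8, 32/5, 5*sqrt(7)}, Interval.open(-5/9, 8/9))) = Union(ProductSet({-8/3, -7/75, 1/4, 5/8, 32/5, 5*sqrt(7)}, Interval.open(-5/9, 8/9)), ProductSet(Interval.open(2/7, 5/8), Interval.Ropen(-5/9, -7/27)))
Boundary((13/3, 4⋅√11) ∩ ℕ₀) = {5, 6, …, 13}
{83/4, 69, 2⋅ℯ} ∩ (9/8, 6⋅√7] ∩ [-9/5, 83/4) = {2⋅ℯ}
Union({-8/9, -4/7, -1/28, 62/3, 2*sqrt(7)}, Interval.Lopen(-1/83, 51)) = Union({-8/9, -4/7, -1/28}, Interval.Lopen(-1/83, 51))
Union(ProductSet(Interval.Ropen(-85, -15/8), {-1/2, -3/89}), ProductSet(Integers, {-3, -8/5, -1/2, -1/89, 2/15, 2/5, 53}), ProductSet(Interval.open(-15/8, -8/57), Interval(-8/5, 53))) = Union(ProductSet(Integers, {-3, -8/5, -1/2, -1/89, 2/15, 2/5, 53}), ProductSet(Interval.Ropen(-85, -15/8), {-1/2, -3/89}), ProductSet(Interval.open(-15/8, -8/57), Interval(-8/5, 53)))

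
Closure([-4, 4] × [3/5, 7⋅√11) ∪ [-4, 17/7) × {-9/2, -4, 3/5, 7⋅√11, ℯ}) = ([-4, 17/7] × {-9/2, -4, 3/5, 7⋅√11}) ∪ ([-4, 4] × [3/5, 7⋅√11]) ∪ ([-4, 17/7) × {-9/2, -4, 3/5, 7⋅√11, ℯ})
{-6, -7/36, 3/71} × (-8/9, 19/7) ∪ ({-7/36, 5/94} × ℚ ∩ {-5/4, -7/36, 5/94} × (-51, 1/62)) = ({-6, -7/36, 3/71} × (-8/9, 19/7)) ∪ ({-7/36, 5/94} × (ℚ ∩ (-51, 1/62)))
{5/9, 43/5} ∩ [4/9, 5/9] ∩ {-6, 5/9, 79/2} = {5/9}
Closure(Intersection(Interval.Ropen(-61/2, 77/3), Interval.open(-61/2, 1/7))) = Interval(-61/2, 1/7)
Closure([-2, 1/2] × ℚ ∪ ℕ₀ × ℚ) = (([-2, 1/2] ∪ ℕ₀) × ℚ) ∪ (([-2, 1/2] ∪ ℕ₀ ∪ (ℕ₀ \ (-2, 1/2))) × ℝ)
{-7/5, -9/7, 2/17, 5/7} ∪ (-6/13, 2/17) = {-7/5, -9/7, 5/7} ∪ (-6/13, 2/17]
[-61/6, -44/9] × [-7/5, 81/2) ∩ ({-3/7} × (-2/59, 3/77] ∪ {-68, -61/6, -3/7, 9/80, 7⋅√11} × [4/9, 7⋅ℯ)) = {-61/6} × [4/9, 7⋅ℯ)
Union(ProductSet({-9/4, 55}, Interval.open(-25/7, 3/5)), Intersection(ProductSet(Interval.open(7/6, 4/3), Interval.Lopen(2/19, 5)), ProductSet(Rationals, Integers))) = Union(ProductSet({-9/4, 55}, Interval.open(-25/7, 3/5)), ProductSet(Intersection(Interval.open(7/6, 4/3), Rationals), Range(1, 6, 1)))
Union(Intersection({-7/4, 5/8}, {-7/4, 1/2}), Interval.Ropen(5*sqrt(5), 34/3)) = Union({-7/4}, Interval.Ropen(5*sqrt(5), 34/3))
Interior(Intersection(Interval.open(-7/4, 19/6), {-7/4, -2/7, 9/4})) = EmptySet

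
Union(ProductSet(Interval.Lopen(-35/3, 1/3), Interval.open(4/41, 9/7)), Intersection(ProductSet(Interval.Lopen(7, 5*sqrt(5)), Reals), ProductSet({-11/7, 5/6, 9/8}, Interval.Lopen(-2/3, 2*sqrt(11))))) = ProductSet(Interval.Lopen(-35/3, 1/3), Interval.open(4/41, 9/7))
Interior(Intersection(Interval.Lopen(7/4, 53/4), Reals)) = Interval.open(7/4, 53/4)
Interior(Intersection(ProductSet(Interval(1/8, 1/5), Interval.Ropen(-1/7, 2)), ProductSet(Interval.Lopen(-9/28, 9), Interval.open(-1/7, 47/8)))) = ProductSet(Interval.open(1/8, 1/5), Interval.open(-1/7, 2))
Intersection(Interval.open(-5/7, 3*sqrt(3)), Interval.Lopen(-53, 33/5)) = Interval.open(-5/7, 3*sqrt(3))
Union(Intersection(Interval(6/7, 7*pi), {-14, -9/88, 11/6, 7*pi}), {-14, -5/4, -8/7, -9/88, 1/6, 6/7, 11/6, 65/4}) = {-14, -5/4, -8/7, -9/88, 1/6, 6/7, 11/6, 65/4, 7*pi}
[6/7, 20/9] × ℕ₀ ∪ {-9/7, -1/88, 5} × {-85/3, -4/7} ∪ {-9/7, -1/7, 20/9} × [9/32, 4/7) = ([6/7, 20/9] × ℕ₀) ∪ ({-9/7, -1/88, 5} × {-85/3, -4/7}) ∪ ({-9/7, -1/7, 20/9} × [9/32, 4/7))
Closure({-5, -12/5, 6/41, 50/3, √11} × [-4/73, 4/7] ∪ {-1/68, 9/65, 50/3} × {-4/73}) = ({-1/68, 9/65, 50/3} × {-4/73}) ∪ ({-5, -12/5, 6/41, 50/3, √11} × [-4/73, 4/7])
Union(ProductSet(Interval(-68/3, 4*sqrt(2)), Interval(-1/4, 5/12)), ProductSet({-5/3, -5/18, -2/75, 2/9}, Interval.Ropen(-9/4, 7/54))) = Union(ProductSet({-5/3, -5/18, -2/75, 2/9}, Interval.Ropen(-9/4, 7/54)), ProductSet(Interval(-68/3, 4*sqrt(2)), Interval(-1/4, 5/12)))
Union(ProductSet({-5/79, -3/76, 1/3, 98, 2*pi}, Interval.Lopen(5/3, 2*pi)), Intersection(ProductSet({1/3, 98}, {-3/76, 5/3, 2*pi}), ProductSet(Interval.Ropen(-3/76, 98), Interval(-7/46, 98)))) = Union(ProductSet({1/3}, {-3/76, 5/3, 2*pi}), ProductSet({-5/79, -3/76, 1/3, 98, 2*pi}, Interval.Lopen(5/3, 2*pi)))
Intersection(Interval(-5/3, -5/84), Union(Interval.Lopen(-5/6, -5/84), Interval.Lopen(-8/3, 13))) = Interval(-5/3, -5/84)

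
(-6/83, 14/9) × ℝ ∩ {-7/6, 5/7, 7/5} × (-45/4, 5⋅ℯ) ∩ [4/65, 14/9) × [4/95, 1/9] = {5/7, 7/5} × [4/95, 1/9]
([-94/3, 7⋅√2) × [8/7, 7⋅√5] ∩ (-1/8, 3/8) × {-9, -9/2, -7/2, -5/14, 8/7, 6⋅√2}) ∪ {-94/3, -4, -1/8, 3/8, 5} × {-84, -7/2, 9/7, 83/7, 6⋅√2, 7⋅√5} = ((-1/8, 3/8) × {8/7, 6⋅√2}) ∪ ({-94/3, -4, -1/8, 3/8, 5} × {-84, -7/2, 9/7, 83/7, 6⋅√2, 7⋅√5})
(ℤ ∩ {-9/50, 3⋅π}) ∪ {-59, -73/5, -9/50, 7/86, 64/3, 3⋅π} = {-59, -73/5, -9/50, 7/86, 64/3, 3⋅π}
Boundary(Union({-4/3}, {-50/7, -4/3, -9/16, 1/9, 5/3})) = {-50/7, -4/3, -9/16, 1/9, 5/3}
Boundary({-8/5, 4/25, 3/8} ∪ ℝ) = ∅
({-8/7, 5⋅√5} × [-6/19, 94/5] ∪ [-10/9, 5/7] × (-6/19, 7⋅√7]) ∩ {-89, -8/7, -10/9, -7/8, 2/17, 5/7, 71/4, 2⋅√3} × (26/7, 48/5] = {-8/7, -10/9, -7/8, 2/17, 5/7} × (26/7, 48/5]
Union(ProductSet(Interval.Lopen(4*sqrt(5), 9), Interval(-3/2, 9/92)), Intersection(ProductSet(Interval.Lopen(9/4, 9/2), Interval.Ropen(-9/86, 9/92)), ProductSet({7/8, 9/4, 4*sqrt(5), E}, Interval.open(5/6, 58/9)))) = ProductSet(Interval.Lopen(4*sqrt(5), 9), Interval(-3/2, 9/92))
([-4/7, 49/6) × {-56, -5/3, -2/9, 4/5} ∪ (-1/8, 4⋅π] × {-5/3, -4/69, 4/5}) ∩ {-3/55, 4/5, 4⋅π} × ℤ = {-3/55, 4/5} × {-56}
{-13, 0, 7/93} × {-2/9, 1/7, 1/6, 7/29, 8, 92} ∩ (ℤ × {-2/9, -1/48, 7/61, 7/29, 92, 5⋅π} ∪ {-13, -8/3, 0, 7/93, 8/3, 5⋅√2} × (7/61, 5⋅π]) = ({-13, 0} × {-2/9, 7/29, 92}) ∪ ({-13, 0, 7/93} × {1/7, 1/6, 7/29, 8})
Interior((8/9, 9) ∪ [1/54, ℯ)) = (1/54, 9)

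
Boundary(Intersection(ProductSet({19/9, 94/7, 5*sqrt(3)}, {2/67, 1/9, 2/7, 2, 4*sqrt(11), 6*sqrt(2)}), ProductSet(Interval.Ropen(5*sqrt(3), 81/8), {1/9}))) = ProductSet({5*sqrt(3)}, {1/9})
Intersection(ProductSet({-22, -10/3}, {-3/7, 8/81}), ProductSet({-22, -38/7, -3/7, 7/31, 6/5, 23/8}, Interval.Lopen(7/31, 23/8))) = EmptySet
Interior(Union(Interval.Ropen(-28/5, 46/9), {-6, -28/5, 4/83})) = Interval.open(-28/5, 46/9)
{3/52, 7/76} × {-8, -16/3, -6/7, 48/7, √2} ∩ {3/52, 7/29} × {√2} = {3/52} × {√2}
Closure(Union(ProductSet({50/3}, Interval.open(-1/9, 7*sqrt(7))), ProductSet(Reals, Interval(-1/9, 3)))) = Union(ProductSet({50/3}, Interval(-1/9, 7*sqrt(7))), ProductSet(Reals, Interval(-1/9, 3)))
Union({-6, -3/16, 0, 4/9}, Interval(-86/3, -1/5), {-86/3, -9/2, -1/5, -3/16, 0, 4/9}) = Union({-3/16, 0, 4/9}, Interval(-86/3, -1/5))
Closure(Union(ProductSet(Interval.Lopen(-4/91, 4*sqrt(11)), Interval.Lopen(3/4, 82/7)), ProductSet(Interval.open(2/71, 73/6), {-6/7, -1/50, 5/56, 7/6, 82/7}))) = Union(ProductSet({-4/91, 4*sqrt(11)}, Interval(3/4, 82/7)), ProductSet(Interval(-4/91, 4*sqrt(11)), {3/4, 82/7}), ProductSet(Interval.Lopen(-4/91, 4*sqrt(11)), Interval.Lopen(3/4, 82/7)), ProductSet(Interval(2/71, 73/6), {-6/7, -1/50, 5/56, 82/7}), ProductSet(Interval.open(2/71, 73/6), {-6/7, -1/50, 5/56, 7/6, 82/7}))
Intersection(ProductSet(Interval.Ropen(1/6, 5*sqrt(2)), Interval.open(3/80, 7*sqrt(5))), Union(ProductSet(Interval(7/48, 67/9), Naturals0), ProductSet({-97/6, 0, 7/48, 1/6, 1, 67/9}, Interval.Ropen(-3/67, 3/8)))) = Union(ProductSet({1/6, 1}, Interval.open(3/80, 3/8)), ProductSet(Interval.Ropen(1/6, 5*sqrt(2)), Range(1, 16, 1)))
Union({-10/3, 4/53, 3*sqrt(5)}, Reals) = Reals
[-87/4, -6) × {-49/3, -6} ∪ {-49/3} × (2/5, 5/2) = ({-49/3} × (2/5, 5/2)) ∪ ([-87/4, -6) × {-49/3, -6})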